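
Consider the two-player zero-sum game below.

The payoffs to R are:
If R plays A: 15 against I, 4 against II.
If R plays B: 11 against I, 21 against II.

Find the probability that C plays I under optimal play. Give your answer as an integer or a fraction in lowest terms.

Row minima are 4 and 11, so R's maximin is 11; column maxima are 15 and 21, so C's minimax is 15. These differ, so the equilibrium is in mixed strategies.
Let C play I with probability q. R is indifferent when 15q + 4(1−q) = 11q + 21(1−q), giving q = 17/21.

17/21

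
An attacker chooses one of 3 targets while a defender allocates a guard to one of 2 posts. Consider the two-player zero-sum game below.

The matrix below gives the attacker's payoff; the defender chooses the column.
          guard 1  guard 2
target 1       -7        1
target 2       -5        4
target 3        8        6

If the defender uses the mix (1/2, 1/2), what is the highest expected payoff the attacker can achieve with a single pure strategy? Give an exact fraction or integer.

target 1: (-7)·(1/2) + (1)·(1/2) = -3.
target 2: (-5)·(1/2) + (4)·(1/2) = -1/2.
target 3: (8)·(1/2) + (6)·(1/2) = 7.
The best pure response is target 3 with expected payoff 7.

7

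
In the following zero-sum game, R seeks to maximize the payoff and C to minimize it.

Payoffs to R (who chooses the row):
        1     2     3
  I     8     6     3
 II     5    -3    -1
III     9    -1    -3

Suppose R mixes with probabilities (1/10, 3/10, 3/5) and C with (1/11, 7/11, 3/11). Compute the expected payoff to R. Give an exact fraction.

-4/11

Against (1/11, 7/11, 3/11), each row's expected payoff is I: 59/11; II: -19/11; III: -7/11.
Taking the (1/10, 3/10, 3/5)-weighted average: (1/10)·(59/11) + (3/10)·(-19/11) + (3/5)·(-7/11) = -4/11.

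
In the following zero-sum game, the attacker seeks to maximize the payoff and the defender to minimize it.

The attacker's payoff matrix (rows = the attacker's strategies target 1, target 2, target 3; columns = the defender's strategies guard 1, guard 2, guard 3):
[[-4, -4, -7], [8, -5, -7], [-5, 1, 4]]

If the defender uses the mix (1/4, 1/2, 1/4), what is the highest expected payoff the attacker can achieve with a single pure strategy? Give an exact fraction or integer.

target 1: (-4)·(1/4) + (-4)·(1/2) + (-7)·(1/4) = -19/4.
target 2: (8)·(1/4) + (-5)·(1/2) + (-7)·(1/4) = -9/4.
target 3: (-5)·(1/4) + (1)·(1/2) + (4)·(1/4) = 1/4.
The best pure response is target 3 with expected payoff 1/4.

1/4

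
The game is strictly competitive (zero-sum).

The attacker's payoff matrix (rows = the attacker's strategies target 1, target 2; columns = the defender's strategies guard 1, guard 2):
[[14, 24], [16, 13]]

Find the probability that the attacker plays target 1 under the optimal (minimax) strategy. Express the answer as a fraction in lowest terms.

Row minima are 14 and 13, so the attacker's maximin is 14; column maxima are 16 and 24, so the defender's minimax is 16. These differ, so the equilibrium is in mixed strategies.
Let the attacker play target 1 with probability p. The defender is indifferent when 14p + 16(1−p) = 24p + 13(1−p), giving p = 3/13.

3/13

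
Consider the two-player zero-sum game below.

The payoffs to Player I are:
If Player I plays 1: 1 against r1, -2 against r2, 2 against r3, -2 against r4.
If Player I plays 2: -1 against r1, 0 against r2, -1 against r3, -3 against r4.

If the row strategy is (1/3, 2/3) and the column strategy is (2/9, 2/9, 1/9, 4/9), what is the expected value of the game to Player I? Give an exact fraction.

-38/27

Against (2/9, 2/9, 1/9, 4/9), each row's expected payoff is 1: -8/9; 2: -5/3.
Taking the (1/3, 2/3)-weighted average: (1/3)·(-8/9) + (2/3)·(-5/3) = -38/27.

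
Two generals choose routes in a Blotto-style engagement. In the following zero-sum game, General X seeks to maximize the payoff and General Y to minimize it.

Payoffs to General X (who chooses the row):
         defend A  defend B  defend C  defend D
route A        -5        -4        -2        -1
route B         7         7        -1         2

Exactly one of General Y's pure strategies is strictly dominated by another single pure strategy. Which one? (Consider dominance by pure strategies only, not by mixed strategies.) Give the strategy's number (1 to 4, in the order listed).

General Y prefers columns that give General X less. Compare defend D with defend C: -2 < -1, -1 < 2.
So defend C strictly dominates defend D for General Y; defend D is strictly dominated.

4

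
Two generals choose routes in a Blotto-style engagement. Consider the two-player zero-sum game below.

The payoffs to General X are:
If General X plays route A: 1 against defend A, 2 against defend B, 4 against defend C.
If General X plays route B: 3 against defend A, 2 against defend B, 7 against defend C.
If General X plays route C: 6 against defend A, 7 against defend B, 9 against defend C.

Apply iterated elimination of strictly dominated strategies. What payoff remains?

6

Column defend C is strictly dominated by defend A for General Y (1<4, 3<7, 6<9); eliminate defend C.
Row route B is strictly dominated by row route C (6>3, 7>2); eliminate route B.
Row route A is strictly dominated by row route C (6>1, 7>2); eliminate route A.
Column defend B is strictly dominated by defend A for General Y (6<7); eliminate defend B.
Only (route C, defend A) remains, with payoff 6.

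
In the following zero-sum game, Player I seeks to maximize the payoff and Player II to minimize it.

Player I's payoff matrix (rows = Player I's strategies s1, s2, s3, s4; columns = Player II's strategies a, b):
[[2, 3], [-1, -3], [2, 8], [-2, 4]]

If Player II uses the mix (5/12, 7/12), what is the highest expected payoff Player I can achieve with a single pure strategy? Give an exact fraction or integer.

s1: (2)·(5/12) + (3)·(7/12) = 31/12.
s2: (-1)·(5/12) + (-3)·(7/12) = -13/6.
s3: (2)·(5/12) + (8)·(7/12) = 11/2.
s4: (-2)·(5/12) + (4)·(7/12) = 3/2.
The best pure response is s3 with expected payoff 11/2.

11/2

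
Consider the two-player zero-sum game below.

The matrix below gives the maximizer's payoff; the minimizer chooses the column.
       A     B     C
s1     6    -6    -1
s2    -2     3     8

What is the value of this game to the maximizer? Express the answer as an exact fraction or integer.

6/17

Column C is strictly dominated by B for the minimizer (it gives the maximizer more in every row).
The remaining 2×2 game on (s1, s2) × (A, B) has no saddle point. Let the maximizer play s1 with probability p; indifference gives 6p − 2(1−p) = −6p + 3(1−p), so p = 5/17.
Similarly the minimizer's optimal q on A is 9/17, and the value is 6·(9/17) + (-6)·(8/17) = 6/17.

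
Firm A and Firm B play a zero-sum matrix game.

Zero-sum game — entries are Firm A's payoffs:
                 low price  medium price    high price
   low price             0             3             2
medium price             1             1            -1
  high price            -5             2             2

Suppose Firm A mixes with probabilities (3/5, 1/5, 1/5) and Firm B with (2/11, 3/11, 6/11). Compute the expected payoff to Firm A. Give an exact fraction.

14/11

Against (2/11, 3/11, 6/11), each row's expected payoff is low price: 21/11; medium price: -1/11; high price: 8/11.
Taking the (3/5, 1/5, 1/5)-weighted average: (3/5)·(21/11) + (1/5)·(-1/11) + (1/5)·(8/11) = 14/11.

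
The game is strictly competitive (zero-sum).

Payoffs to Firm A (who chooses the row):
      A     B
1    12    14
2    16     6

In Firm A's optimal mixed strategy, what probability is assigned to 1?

Row minima are 12 and 6, so Firm A's maximin is 12; column maxima are 16 and 14, so Firm B's minimax is 14. These differ, so the equilibrium is in mixed strategies.
Let Firm A play 1 with probability p. Firm B is indifferent when 12p + 16(1−p) = 14p + 6(1−p), giving p = 5/6.

5/6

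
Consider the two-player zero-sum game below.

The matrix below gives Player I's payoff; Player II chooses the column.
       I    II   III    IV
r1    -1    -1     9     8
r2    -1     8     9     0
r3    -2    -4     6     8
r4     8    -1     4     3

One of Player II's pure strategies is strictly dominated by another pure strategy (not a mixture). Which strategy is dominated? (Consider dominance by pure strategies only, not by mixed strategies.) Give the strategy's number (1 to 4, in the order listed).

Player II prefers columns that give Player I less. Compare III with II: -1 < 9, 8 < 9, -4 < 6, -1 < 4.
So II strictly dominates III for Player II; III is strictly dominated.

3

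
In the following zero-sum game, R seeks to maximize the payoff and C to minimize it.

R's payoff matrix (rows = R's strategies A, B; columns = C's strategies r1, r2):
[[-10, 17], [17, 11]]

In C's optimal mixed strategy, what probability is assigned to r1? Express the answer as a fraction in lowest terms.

Row minima are -10 and 11, so R's maximin is 11; column maxima are 17 and 17, so C's minimax is 17. These differ, so the equilibrium is in mixed strategies.
Let C play r1 with probability q. R is indifferent when −10q + 17(1−q) = 17q + 11(1−q), giving q = 2/11.

2/11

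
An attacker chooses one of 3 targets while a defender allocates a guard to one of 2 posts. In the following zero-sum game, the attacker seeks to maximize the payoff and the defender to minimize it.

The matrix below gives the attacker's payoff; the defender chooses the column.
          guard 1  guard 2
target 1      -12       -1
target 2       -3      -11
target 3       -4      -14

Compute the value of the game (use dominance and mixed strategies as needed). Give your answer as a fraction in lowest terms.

-129/19

Row target 3 is strictly dominated by row target 2, so the attacker never plays it.
The remaining 2×2 game on (target 1, target 2) × (guard 1, guard 2) has no saddle point. Let the attacker play target 1 with probability p; indifference gives −12p − 3(1−p) = −p − 11(1−p), so p = 8/19.
Similarly the defender's optimal q on guard 1 is 10/19, and the value is -12·(10/19) + (-1)·(9/19) = -129/19.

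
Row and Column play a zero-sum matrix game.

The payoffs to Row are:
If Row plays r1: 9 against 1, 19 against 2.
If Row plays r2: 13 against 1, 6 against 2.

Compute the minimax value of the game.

193/17

Row minima are 9 and 6, so Row's maximin is 9; column maxima are 13 and 19, so Column's minimax is 13. These differ, so the equilibrium is in mixed strategies.
Let Row play r1 with probability p. Column is indifferent when 9p + 13(1−p) = 19p + 6(1−p), giving p = 7/17.
Let Column play 1 with probability q. Row is indifferent when 9q + 19(1−q) = 13q + 6(1−q), giving q = 13/17.
The value is 9·(13/17) + (19)·(4/17) = 193/17.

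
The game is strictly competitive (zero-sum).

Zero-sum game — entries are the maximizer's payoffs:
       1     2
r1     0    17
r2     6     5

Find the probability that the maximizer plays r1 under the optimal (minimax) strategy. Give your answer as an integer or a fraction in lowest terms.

Row minima are 0 and 5, so the maximizer's maximin is 5; column maxima are 6 and 17, so the minimizer's minimax is 6. These differ, so the equilibrium is in mixed strategies.
Let the maximizer play r1 with probability p. The minimizer is indifferent when 6(1−p) = 17p + 5(1−p), giving p = 1/18.

1/18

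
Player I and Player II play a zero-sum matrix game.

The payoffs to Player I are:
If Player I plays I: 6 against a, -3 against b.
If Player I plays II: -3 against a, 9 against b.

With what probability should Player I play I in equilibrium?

Row minima are -3 and -3, so Player I's maximin is -3; column maxima are 6 and 9, so Player II's minimax is 6. These differ, so the equilibrium is in mixed strategies.
Let Player I play I with probability p. Player II is indifferent when 6p − 3(1−p) = −3p + 9(1−p), giving p = 4/7.

4/7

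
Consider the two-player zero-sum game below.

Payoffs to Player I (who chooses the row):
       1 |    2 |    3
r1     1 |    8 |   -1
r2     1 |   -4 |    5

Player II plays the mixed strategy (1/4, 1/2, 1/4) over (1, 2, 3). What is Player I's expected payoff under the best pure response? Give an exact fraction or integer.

4

r1: (1)·(1/4) + (8)·(1/2) + (-1)·(1/4) = 4.
r2: (1)·(1/4) + (-4)·(1/2) + (5)·(1/4) = -1/2.
The best pure response is r1 with expected payoff 4.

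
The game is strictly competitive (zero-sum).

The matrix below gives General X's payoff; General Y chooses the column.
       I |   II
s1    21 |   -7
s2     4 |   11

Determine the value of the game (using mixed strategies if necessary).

37/5

Row minima are -7 and 4, so General X's maximin is 4; column maxima are 21 and 11, so General Y's minimax is 11. These differ, so the equilibrium is in mixed strategies.
Let General X play s1 with probability p. General Y is indifferent when 21p + 4(1−p) = −7p + 11(1−p), giving p = 1/5.
Let General Y play I with probability q. General X is indifferent when 21q − 7(1−q) = 4q + 11(1−q), giving q = 18/35.
The value is 21·(18/35) + (-7)·(17/35) = 37/5.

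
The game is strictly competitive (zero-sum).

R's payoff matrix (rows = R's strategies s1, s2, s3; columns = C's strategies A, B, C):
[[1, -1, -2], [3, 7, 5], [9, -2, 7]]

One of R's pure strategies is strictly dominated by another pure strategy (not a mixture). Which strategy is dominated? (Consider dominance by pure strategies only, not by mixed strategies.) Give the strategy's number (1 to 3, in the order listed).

1

Compare s1 with s2: 3 > 1, 7 > -1, 5 > -2.
So s2 strictly dominates s1 for R; s1 is strictly dominated.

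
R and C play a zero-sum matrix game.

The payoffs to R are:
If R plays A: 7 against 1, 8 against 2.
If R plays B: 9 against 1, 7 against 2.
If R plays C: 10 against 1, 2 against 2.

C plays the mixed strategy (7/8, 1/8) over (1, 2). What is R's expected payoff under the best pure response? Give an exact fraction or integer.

A: (7)·(7/8) + (8)·(1/8) = 57/8.
B: (9)·(7/8) + (7)·(1/8) = 35/4.
C: (10)·(7/8) + (2)·(1/8) = 9.
The best pure response is C with expected payoff 9.

9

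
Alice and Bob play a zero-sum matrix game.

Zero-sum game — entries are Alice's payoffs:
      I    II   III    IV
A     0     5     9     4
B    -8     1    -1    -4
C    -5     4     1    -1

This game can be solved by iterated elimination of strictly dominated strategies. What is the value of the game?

0

Row B is strictly dominated by row A (0>-8, 5>1, 9>-1, 4>-4); eliminate B.
Column IV is strictly dominated by I for Bob (0<4, -5<-1); eliminate IV.
Column III is strictly dominated by I for Bob (0<9, -5<1); eliminate III.
Row C is strictly dominated by row A (0>-5, 5>4); eliminate C.
Column II is strictly dominated by I for Bob (0<5); eliminate II.
Only (A, I) remains, with payoff 0.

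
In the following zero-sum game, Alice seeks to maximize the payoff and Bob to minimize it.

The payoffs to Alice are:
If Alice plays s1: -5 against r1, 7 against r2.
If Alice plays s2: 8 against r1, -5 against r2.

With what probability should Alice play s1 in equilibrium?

Row minima are -5 and -5, so Alice's maximin is -5; column maxima are 8 and 7, so Bob's minimax is 7. These differ, so the equilibrium is in mixed strategies.
Let Alice play s1 with probability p. Bob is indifferent when −5p + 8(1−p) = 7p − 5(1−p), giving p = 13/25.

13/25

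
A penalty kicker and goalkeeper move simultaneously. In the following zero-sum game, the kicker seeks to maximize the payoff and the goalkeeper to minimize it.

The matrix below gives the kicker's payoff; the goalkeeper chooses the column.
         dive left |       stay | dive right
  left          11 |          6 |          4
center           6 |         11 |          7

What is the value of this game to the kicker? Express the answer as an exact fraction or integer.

Column stay is strictly dominated by dive right for the goalkeeper (it gives the kicker more in every row).
The remaining 2×2 game on (left, center) × (dive left, dive right) has no saddle point. Let the kicker play left with probability p; indifference gives 11p + 6(1−p) = 4p + 7(1−p), so p = 1/8.
Similarly the goalkeeper's optimal q on dive left is 3/8, and the value is 11·(3/8) + (4)·(5/8) = 53/8.

53/8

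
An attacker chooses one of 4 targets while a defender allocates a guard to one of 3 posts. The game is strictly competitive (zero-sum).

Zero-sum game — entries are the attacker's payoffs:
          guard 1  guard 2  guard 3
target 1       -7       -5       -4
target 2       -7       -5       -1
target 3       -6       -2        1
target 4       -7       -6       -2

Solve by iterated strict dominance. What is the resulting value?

Row target 4 is strictly dominated by row target 3 (-6>-7, -2>-6, 1>-2); eliminate target 4.
Column guard 3 is strictly dominated by guard 1 for the defender (-7<-4, -7<-1, -6<1); eliminate guard 3.
Row target 1 is strictly dominated by row target 3 (-6>-7, -2>-5); eliminate target 1.
Row target 2 is strictly dominated by row target 3 (-6>-7, -2>-5); eliminate target 2.
Column guard 2 is strictly dominated by guard 1 for the defender (-6<-2); eliminate guard 2.
Only (target 3, guard 1) remains, with payoff -6.

-6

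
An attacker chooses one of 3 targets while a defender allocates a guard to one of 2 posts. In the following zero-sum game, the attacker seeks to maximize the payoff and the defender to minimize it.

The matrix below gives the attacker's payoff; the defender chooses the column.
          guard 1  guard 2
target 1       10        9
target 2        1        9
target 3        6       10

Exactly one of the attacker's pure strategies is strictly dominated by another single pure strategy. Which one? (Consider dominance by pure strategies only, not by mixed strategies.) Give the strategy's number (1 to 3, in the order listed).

2

Compare target 2 with target 3: 6 > 1, 10 > 9.
So target 3 strictly dominates target 2 for the attacker; target 2 is strictly dominated.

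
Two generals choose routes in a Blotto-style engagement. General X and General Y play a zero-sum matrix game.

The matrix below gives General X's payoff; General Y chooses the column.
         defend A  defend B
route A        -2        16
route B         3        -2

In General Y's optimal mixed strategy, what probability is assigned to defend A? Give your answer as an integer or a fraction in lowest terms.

18/23

Row minima are -2 and -2, so General X's maximin is -2; column maxima are 3 and 16, so General Y's minimax is 3. These differ, so the equilibrium is in mixed strategies.
Let General Y play defend A with probability q. General X is indifferent when −2q + 16(1−q) = 3q − 2(1−q), giving q = 18/23.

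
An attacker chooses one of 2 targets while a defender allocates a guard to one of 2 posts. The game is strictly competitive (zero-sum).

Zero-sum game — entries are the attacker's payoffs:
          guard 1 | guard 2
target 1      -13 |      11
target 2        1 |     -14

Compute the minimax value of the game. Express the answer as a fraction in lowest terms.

Row minima are -13 and -14, so the attacker's maximin is -13; column maxima are 1 and 11, so the defender's minimax is 1. These differ, so the equilibrium is in mixed strategies.
Let the attacker play target 1 with probability p. The defender is indifferent when −13p + (1−p) = 11p − 14(1−p), giving p = 5/13.
Let the defender play guard 1 with probability q. The attacker is indifferent when −13q + 11(1−q) = q − 14(1−q), giving q = 25/39.
The value is -13·(25/39) + (11)·(14/39) = -57/13.

-57/13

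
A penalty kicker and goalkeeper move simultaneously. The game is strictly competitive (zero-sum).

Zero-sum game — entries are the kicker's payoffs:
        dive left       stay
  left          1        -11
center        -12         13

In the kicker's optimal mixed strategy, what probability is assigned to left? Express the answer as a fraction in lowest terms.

25/37

Row minima are -11 and -12, so the kicker's maximin is -11; column maxima are 1 and 13, so the goalkeeper's minimax is 1. These differ, so the equilibrium is in mixed strategies.
Let the kicker play left with probability p. The goalkeeper is indifferent when p − 12(1−p) = −11p + 13(1−p), giving p = 25/37.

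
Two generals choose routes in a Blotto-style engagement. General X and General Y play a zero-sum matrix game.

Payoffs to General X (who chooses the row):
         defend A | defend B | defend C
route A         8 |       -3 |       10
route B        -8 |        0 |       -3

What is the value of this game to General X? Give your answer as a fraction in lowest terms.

-24/19

Column defend C is strictly dominated by defend A for General Y (it gives General X more in every row).
The remaining 2×2 game on (route A, route B) × (defend A, defend B) has no saddle point. Let General X play route A with probability p; indifference gives 8p − 8(1−p) = −3p, so p = 8/19.
Similarly General Y's optimal q on defend A is 3/19, and the value is 8·(3/19) + (-3)·(16/19) = -24/19.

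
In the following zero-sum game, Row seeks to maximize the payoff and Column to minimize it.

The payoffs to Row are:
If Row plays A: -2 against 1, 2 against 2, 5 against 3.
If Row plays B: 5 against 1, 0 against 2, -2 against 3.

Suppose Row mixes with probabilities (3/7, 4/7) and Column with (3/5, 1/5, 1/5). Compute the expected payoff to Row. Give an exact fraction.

11/7

Against (3/5, 1/5, 1/5), each row's expected payoff is A: 1/5; B: 13/5.
Taking the (3/7, 4/7)-weighted average: (3/7)·(1/5) + (4/7)·(13/5) = 11/7.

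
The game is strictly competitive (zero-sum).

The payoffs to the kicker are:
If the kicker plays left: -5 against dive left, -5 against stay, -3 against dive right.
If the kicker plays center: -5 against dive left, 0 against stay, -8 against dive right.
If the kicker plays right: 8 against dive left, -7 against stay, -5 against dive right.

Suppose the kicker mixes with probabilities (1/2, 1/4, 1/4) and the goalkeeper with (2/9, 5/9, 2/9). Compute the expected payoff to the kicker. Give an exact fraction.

Against (2/9, 5/9, 2/9), each row's expected payoff is left: -41/9; center: -26/9; right: -29/9.
Taking the (1/2, 1/4, 1/4)-weighted average: (1/2)·(-41/9) + (1/4)·(-26/9) + (1/4)·(-29/9) = -137/36.

-137/36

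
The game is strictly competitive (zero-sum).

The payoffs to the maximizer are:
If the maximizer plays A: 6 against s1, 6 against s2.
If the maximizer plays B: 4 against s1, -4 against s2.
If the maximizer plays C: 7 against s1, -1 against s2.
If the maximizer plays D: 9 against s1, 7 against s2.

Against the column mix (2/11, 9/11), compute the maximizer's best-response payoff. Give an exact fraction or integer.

A: (6)·(2/11) + (6)·(9/11) = 6.
B: (4)·(2/11) + (-4)·(9/11) = -28/11.
C: (7)·(2/11) + (-1)·(9/11) = 5/11.
D: (9)·(2/11) + (7)·(9/11) = 81/11.
The best pure response is D with expected payoff 81/11.

81/11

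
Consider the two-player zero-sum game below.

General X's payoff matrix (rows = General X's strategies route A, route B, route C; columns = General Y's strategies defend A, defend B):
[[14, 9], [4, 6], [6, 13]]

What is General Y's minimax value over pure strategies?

The worst case (largest entry) in each column is defend A: 14, defend B: 13.
The best (smallest) of these is 13.

13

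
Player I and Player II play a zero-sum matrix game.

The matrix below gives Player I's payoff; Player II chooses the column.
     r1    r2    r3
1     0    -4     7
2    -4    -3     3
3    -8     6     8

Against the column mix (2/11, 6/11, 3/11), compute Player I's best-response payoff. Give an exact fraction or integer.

4

1: (0)·(2/11) + (-4)·(6/11) + (7)·(3/11) = -3/11.
2: (-4)·(2/11) + (-3)·(6/11) + (3)·(3/11) = -17/11.
3: (-8)·(2/11) + (6)·(6/11) + (8)·(3/11) = 4.
The best pure response is 3 with expected payoff 4.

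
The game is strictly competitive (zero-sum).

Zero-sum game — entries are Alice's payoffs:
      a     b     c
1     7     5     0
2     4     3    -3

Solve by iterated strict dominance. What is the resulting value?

Row 2 is strictly dominated by row 1 (7>4, 5>3, 0>-3); eliminate 2.
Column b is strictly dominated by c for Bob (0<5); eliminate b.
Column a is strictly dominated by c for Bob (0<7); eliminate a.
Only (1, c) remains, with payoff 0.

0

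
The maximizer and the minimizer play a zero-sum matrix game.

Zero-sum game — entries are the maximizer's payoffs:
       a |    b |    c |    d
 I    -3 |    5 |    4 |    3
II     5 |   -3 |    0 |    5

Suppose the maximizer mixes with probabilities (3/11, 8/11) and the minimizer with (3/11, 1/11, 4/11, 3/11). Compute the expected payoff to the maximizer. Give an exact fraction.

Against (3/11, 1/11, 4/11, 3/11), each row's expected payoff is I: 21/11; II: 27/11.
Taking the (3/11, 8/11)-weighted average: (3/11)·(21/11) + (8/11)·(27/11) = 279/121.

279/121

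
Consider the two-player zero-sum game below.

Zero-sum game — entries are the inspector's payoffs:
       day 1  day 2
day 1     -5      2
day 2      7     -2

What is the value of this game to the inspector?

1/4

Row minima are -5 and -2, so the inspector's maximin is -2; column maxima are 7 and 2, so the inspectee's minimax is 2. These differ, so the equilibrium is in mixed strategies.
Let the inspector play day 1 with probability p. The inspectee is indifferent when −5p + 7(1−p) = 2p − 2(1−p), giving p = 9/16.
Let the inspectee play day 1 with probability q. The inspector is indifferent when −5q + 2(1−q) = 7q − 2(1−q), giving q = 1/4.
The value is -5·(1/4) + (2)·(3/4) = 1/4.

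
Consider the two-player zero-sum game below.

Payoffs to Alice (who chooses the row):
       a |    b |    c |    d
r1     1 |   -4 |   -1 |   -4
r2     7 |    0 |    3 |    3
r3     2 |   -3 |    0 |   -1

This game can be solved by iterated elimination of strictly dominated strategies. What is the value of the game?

Column c is strictly dominated by b for Bob (-4<-1, 0<3, -3<0); eliminate c.
Column a is strictly dominated by b for Bob (-4<1, 0<7, -3<2); eliminate a.
Row r1 is strictly dominated by row r2 (0>-4, 3>-4); eliminate r1.
Row r3 is strictly dominated by row r2 (0>-3, 3>-1); eliminate r3.
Column d is strictly dominated by b for Bob (0<3); eliminate d.
Only (r2, b) remains, with payoff 0.

0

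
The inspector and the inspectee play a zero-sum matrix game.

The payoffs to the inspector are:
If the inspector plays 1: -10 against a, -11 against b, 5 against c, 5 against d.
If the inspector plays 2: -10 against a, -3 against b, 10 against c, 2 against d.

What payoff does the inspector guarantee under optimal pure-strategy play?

-10

Row minima: -11, -10 → the inspector's maximin is -10.
Column maxima: -10, -3, 10, 5 → the inspectee's minimax is -10.
They coincide at (2, a), so the value is -10.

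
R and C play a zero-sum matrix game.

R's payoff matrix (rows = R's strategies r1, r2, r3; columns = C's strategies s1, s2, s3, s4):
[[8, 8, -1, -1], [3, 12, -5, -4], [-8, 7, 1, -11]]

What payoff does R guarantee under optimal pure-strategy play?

-1

Row minima: -1, -5, -11 → R's maximin is -1.
Column maxima: 8, 12, 1, -1 → C's minimax is -1.
They coincide at (r1, s4), so the value is -1.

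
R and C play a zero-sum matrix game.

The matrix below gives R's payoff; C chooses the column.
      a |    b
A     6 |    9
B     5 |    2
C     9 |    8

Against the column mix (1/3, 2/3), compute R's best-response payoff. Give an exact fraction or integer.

A: (6)·(1/3) + (9)·(2/3) = 8.
B: (5)·(1/3) + (2)·(2/3) = 3.
C: (9)·(1/3) + (8)·(2/3) = 25/3.
The best pure response is C with expected payoff 25/3.

25/3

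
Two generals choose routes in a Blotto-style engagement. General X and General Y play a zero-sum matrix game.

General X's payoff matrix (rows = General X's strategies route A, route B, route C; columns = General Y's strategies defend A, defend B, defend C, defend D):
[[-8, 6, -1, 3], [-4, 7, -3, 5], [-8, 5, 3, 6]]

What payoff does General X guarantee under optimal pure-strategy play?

-4

Row minima: -8, -4, -8 → General X's maximin is -4.
Column maxima: -4, 7, 3, 6 → General Y's minimax is -4.
They coincide at (route B, defend A), so the value is -4.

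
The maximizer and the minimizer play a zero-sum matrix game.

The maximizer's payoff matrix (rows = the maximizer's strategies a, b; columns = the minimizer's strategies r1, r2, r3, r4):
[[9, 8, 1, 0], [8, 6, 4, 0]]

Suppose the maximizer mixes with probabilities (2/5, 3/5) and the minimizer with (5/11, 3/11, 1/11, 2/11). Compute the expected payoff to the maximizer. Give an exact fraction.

Against (5/11, 3/11, 1/11, 2/11), each row's expected payoff is a: 70/11; b: 62/11.
Taking the (2/5, 3/5)-weighted average: (2/5)·(70/11) + (3/5)·(62/11) = 326/55.

326/55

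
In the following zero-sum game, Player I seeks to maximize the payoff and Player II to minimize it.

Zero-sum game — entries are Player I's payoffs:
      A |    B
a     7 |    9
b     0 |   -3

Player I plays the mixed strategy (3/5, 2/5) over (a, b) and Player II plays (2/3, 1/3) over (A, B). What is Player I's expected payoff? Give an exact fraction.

21/5

Against (2/3, 1/3), each row's expected payoff is a: 23/3; b: -1.
Taking the (3/5, 2/5)-weighted average: (3/5)·(23/3) + (2/5)·(-1) = 21/5.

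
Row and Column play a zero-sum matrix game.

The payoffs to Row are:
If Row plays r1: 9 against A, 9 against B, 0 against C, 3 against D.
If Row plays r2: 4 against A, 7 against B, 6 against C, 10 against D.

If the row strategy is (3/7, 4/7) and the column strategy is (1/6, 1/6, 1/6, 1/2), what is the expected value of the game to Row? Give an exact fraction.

269/42

Against (1/6, 1/6, 1/6, 1/2), each row's expected payoff is r1: 9/2; r2: 47/6.
Taking the (3/7, 4/7)-weighted average: (3/7)·(9/2) + (4/7)·(47/6) = 269/42.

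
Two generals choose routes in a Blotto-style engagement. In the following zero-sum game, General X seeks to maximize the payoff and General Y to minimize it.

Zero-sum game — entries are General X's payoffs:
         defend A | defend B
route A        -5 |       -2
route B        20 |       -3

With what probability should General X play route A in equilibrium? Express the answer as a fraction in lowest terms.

23/26

Row minima are -5 and -3, so General X's maximin is -3; column maxima are 20 and -2, so General Y's minimax is -2. These differ, so the equilibrium is in mixed strategies.
Let General X play route A with probability p. General Y is indifferent when −5p + 20(1−p) = −2p − 3(1−p), giving p = 23/26.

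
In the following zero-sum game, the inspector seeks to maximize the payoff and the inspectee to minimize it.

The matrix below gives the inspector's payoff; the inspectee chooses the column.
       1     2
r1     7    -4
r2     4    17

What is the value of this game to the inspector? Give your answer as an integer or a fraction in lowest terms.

45/8

Row minima are -4 and 4, so the inspector's maximin is 4; column maxima are 7 and 17, so the inspectee's minimax is 7. These differ, so the equilibrium is in mixed strategies.
Let the inspector play r1 with probability p. The inspectee is indifferent when 7p + 4(1−p) = −4p + 17(1−p), giving p = 13/24.
Let the inspectee play 1 with probability q. The inspector is indifferent when 7q − 4(1−q) = 4q + 17(1−q), giving q = 7/8.
The value is 7·(7/8) + (-4)·(1/8) = 45/8.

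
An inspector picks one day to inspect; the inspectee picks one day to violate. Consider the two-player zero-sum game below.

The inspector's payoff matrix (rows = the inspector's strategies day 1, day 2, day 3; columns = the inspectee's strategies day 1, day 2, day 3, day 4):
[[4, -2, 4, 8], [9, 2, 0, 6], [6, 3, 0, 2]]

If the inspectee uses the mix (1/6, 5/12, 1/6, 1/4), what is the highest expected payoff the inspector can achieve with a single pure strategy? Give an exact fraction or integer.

day 1: (4)·(1/6) + (-2)·(5/12) + (4)·(1/6) + (8)·(1/4) = 5/2.
day 2: (9)·(1/6) + (2)·(5/12) + (0)·(1/6) + (6)·(1/4) = 23/6.
day 3: (6)·(1/6) + (3)·(5/12) + (0)·(1/6) + (2)·(1/4) = 11/4.
The best pure response is day 2 with expected payoff 23/6.

23/6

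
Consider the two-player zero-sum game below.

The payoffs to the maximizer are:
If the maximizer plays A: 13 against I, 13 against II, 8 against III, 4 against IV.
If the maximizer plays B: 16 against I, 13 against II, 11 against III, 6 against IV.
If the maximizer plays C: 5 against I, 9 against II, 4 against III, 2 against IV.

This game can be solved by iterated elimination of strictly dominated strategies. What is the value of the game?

Column I is strictly dominated by III for the minimizer (8<13, 11<16, 4<5); eliminate I.
Row C is strictly dominated by row A (13>9, 8>4, 4>2); eliminate C.
Column III is strictly dominated by IV for the minimizer (4<8, 6<11); eliminate III.
Column II is strictly dominated by IV for the minimizer (4<13, 6<13); eliminate II.
Row A is strictly dominated by row B (6>4); eliminate A.
Only (B, IV) remains, with payoff 6.

6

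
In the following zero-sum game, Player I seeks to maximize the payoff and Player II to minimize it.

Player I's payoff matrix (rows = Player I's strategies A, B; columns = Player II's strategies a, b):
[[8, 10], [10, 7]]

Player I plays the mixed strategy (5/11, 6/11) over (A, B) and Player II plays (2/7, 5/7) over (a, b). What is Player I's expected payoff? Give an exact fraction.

60/7

Against (2/7, 5/7), each row's expected payoff is A: 66/7; B: 55/7.
Taking the (5/11, 6/11)-weighted average: (5/11)·(66/7) + (6/11)·(55/7) = 60/7.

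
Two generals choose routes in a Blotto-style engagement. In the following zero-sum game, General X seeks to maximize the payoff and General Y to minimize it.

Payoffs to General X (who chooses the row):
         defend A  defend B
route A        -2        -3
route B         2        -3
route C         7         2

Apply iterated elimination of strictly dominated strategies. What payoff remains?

Column defend A is strictly dominated by defend B for General Y (-3<-2, -3<2, 2<7); eliminate defend A.
Row route A is strictly dominated by row route C (2>-3); eliminate route A.
Row route B is strictly dominated by row route C (2>-3); eliminate route B.
Only (route C, defend B) remains, with payoff 2.

2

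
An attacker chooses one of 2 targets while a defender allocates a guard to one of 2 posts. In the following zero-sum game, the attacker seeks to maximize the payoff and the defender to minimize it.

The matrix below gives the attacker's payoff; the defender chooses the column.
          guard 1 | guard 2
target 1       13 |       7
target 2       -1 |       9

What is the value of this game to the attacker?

31/4

Row minima are 7 and -1, so the attacker's maximin is 7; column maxima are 13 and 9, so the defender's minimax is 9. These differ, so the equilibrium is in mixed strategies.
Let the attacker play target 1 with probability p. The defender is indifferent when 13p − (1−p) = 7p + 9(1−p), giving p = 5/8.
Let the defender play guard 1 with probability q. The attacker is indifferent when 13q + 7(1−q) = −q + 9(1−q), giving q = 1/8.
The value is 13·(1/8) + (7)·(7/8) = 31/4.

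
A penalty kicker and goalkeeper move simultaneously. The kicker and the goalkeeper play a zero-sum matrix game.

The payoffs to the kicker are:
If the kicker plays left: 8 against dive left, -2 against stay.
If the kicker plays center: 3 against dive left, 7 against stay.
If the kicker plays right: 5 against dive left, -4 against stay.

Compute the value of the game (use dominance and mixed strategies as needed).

Row right is strictly dominated by row left, so the kicker never plays it.
The remaining 2×2 game on (left, center) × (dive left, stay) has no saddle point. Let the kicker play left with probability p; indifference gives 8p + 3(1−p) = −2p + 7(1−p), so p = 2/7.
Similarly the goalkeeper's optimal q on dive left is 9/14, and the value is 8·(9/14) + (-2)·(5/14) = 31/7.

31/7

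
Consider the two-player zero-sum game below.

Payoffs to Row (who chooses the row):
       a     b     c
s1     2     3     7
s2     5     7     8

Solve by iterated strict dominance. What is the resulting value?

Row s1 is strictly dominated by row s2 (5>2, 7>3, 8>7); eliminate s1.
Column b is strictly dominated by a for Column (5<7); eliminate b.
Column c is strictly dominated by a for Column (5<8); eliminate c.
Only (s2, a) remains, with payoff 5.

5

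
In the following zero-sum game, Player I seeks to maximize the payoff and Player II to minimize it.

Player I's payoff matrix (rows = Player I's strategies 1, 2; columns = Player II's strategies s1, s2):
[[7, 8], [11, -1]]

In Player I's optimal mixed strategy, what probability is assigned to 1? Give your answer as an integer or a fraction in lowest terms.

Row minima are 7 and -1, so Player I's maximin is 7; column maxima are 11 and 8, so Player II's minimax is 8. These differ, so the equilibrium is in mixed strategies.
Let Player I play 1 with probability p. Player II is indifferent when 7p + 11(1−p) = 8p − (1−p), giving p = 12/13.

12/13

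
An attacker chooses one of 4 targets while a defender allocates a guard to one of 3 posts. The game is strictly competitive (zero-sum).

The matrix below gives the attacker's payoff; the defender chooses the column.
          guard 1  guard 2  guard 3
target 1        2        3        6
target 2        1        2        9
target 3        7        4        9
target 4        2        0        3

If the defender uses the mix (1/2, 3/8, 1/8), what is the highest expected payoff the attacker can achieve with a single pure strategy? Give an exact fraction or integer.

target 1: (2)·(1/2) + (3)·(3/8) + (6)·(1/8) = 23/8.
target 2: (1)·(1/2) + (2)·(3/8) + (9)·(1/8) = 19/8.
target 3: (7)·(1/2) + (4)·(3/8) + (9)·(1/8) = 49/8.
target 4: (2)·(1/2) + (0)·(3/8) + (3)·(1/8) = 11/8.
The best pure response is target 3 with expected payoff 49/8.

49/8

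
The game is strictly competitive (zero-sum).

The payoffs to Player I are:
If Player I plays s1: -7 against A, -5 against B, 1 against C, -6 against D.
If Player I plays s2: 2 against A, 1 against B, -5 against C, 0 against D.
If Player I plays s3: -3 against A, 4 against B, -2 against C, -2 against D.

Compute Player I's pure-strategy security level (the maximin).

The worst-case payoff for each row is s1: -7, s2: -5, s3: -3.
The best of these is -3.

-3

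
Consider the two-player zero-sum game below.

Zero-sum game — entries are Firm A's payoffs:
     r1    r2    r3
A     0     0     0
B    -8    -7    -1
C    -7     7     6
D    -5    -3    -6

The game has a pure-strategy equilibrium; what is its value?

0

Row minima: 0, -8, -7, -6 → Firm A's maximin is 0.
Column maxima: 0, 7, 6 → Firm B's minimax is 0.
They coincide at (A, r1), so the value is 0.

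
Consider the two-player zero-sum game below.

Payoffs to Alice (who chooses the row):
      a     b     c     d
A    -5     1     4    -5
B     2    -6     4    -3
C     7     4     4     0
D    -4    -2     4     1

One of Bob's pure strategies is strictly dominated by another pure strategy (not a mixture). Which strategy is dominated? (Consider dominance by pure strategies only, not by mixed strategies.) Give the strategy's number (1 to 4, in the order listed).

Bob prefers columns that give Alice less. Compare c with d: -5 < 4, -3 < 4, 0 < 4, 1 < 4.
So d strictly dominates c for Bob; c is strictly dominated.

3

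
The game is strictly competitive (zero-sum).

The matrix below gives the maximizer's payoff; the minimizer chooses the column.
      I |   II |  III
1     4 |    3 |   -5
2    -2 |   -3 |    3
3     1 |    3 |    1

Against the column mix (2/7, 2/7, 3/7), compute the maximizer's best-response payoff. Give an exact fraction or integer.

11/7

1: (4)·(2/7) + (3)·(2/7) + (-5)·(3/7) = -1/7.
2: (-2)·(2/7) + (-3)·(2/7) + (3)·(3/7) = -1/7.
3: (1)·(2/7) + (3)·(2/7) + (1)·(3/7) = 11/7.
The best pure response is 3 with expected payoff 11/7.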